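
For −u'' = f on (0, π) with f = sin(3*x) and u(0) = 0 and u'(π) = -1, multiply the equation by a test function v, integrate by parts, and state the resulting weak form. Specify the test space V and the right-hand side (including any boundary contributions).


V = {v ∈ H^1(0, π) : v(0) = 0} (test functions vanish at x = 0 where u is specified); weak form: ∫_0^π u'v' dx = ∫_0^π (sin(3*x)) v dx − v(π) for all v ∈ V.

Multiply both sides by a test function v and integrate from 0 to π:
  ∫_0^π −u''(x) v(x) dx = ∫_0^π f(x) v(x) dx.
Integrate the LHS by parts once:
  ∫_0^π −u'' v dx = −[u'(x) v(x)]_0^π + ∫_0^π u'(x) v'(x) dx.
Thus ∫_0^π u'(x) v'(x) dx = ∫_0^π f(x) v(x) dx + [u'(x) v(x)]_0^π.
Choose V so that boundary terms are either known or forced to vanish.
Mixed BC: u(0) = 0 (Dirichlet) and u'(π) = -1 (Neumann). Define V = {v ∈ H^1(0, π) : v(0) = 0}. Then [u' v]_0^π = u'(π)·v(π) − u'(0)·0 = − v(π).
Weak formulation: find u (satisfying any essential BC) such that ∫_0^π u'(x) v'(x) dx = ∫_0^π f v dx − v(π) for all v ∈ V (Dirichlet at 0 absorbed into V; Neumann datum at x = π contributes the boundary term).
Substituting f(x) = sin(3*x), the right-hand side is ∫_0^π (sin(3*x)) v dx − v(π).


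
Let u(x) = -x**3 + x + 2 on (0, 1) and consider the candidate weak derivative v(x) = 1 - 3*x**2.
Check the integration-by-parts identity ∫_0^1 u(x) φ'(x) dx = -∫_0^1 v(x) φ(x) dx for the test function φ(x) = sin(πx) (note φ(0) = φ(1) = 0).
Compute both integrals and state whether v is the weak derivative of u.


LHS = (-12 + π^2)/π^3, RHS = (-12 + π^2)/π^3. Yes, v = u' weakly.

u(x) = -x**3 + x + 2, classical derivative u'(x) = 1 - 3*x**2.
φ(x) = sin(πx), so φ'(x) = π*cos(π*x).
Note φ(0) = φ(1) = 0, so the boundary term u·φ vanishes.
LHS = ∫_0^1 u(x) φ'(x) dx = ∫_0^1 (-π*x^3*cos(π*x) + π*x*cos(π*x) + 2*π*cos(π*x)) dx. Term by term:
  ∫_0^1 2*π*cos(π*x) dx = 0;  ∫_0^1 π*x*cos(π*x) dx = -2/π;  ∫_0^1 -π*x^3*cos(π*x) dx = -12/π^3 + 3/π.
Sum: 0 − 2/π + -12/π^3 + 3/π = (-12 + π^2)/π^3.
So LHS = (-12 + π^2)/π^3.
∫_0^1 v(x) φ(x) dx = ∫_0^1 (-3*x^2*sin(π*x) + sin(π*x)) dx. Term by term:
  ∫_0^1 -3*x^2*sin(π*x) dx = -3/π + 12/π^3;  ∫_0^1 sin(π*x) dx = 2/π.
Sum: -3/π + 12/π^3 + 2/π = (12 - π^2)/π^3.
So RHS = -∫_0^1 v(x) φ(x) dx = (-12 + π^2)/π^3.
LHS = RHS, so the identity holds for this test φ.
Moreover u is smooth here and v(x) = u'(x) = 1 - 3*x**2 pointwise, so the identity holds for every test function. Hence v is the weak derivative of u.


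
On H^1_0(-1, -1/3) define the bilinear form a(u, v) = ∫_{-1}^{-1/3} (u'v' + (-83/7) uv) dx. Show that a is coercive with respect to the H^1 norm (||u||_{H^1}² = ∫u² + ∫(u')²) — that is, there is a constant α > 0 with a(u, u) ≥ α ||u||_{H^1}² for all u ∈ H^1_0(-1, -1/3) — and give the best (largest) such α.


α = (-332 + 63*π^2)/(7*(4 + 9*π^2))

Coercivity of a(·,·) on H^1_0(-1, -1/3) means a(u, u) ≥ α ||u||_{H^1}² for every u ∈ H^1_0.
The interval has length L = 2/3, and Poincaré/coercivity depend only on L. Here a(u, u) = ∫(u')² + (-83/7)·∫u².
Here c = -83/7 < 0 with |c| < (π/L)² = 9*π^2/4, so coercivity still holds. The condition a(u,u) ≥ α||u||_{H^1}² reads (1−α)∫(u')² ≥ (α−c)∫u². Any admissible α is ≤ 1 (rapidly oscillating u have ∫u²/∫(u')² → 0), and α = 1 would force 0 ≥ (1−c)∫u², impossible since c < 1; so 1−α > 0. By the sharp Poincaré inequality on H^1_0 of an interval of length L, ∫(u')² ≥ (π/L)²∫u² with equality for the first sine mode sin(π(x−x₀)/L) (x₀ the left endpoint), so the inequality holds for all u iff (1−α)(π/L)² ≥ α − c, i.e. α ≤ ((π/L)² + c)/((π/L)² + 1) = (1 + c(L/π)²)/(1 + (L/π)²). (Direct route, valid since c ≤ 0: Poincaré gives c∫u² ≥ c(L/π)²∫(u')², so a(u,u) ≥ (1 + c(L/π)²)∫(u')², while ||u||_{H^1}² ≤ (1 + (L/π)²)∫(u')²; dividing yields the same α.) With (π/L)² = 9*π^2/4 and c = -83/7, the largest admissible constant is α = ((π/L)² + c)/((π/L)² + 1).
Simplifying, α = (-332 + 63*π^2)/(7*(4 + 9*π^2)).


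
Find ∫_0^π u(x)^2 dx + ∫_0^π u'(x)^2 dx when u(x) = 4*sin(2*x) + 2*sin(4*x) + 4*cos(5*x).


||u||_{H^1(0,π)}^2 = -33280/63 + 282*π

u'(x) = -20*sin(5*x) + 8*cos(2*x) + 8*cos(4*x).
Expand u² and (u')² and integrate term by term on (0, π), using: for integers n ≥ 1, ∫_0^π sin²(nx) dx = ∫_0^π cos²(nx) dx = π/2; for n ≠ n', ∫_0^π sin(nx)sin(n'x) dx = ∫_0^π cos(nx)cos(n'x) dx = 0; and by product-to-sum, ∫_0^π sin(nx)cos(n'x) dx = ½∫_0^π [sin((n+n')x) + sin((n−n')x)] dx, which is 0 when n+n' is even and 2n/(n²−n'²) when n+n' is odd (it need not vanish on (0, π)).
  u² squared terms: (2)²·∫sin(4x)² dx = 4·π/2 = 2*π;  (4)²·∫cos(5x)² dx = 16·π/2 = 8*π;  (4)²·∫sin(2x)² dx = 16·π/2 = 8*π.
  u² cross terms: 2·(2)·(4)·∫sin(4x)·cos(5x) dx = 16·(-8/9) = -128/9;  2·(2)·(4)·∫sin(4x)·sin(2x) dx = 16·(0) = 0;  2·(4)·(4)·∫cos(5x)·sin(2x) dx = 32·(-4/21) = -128/21.
  So ∫_0^π u² dx = 2*π + 8*π + 8*π − 128/9 + 0 − 128/21 = -1280/63 + 18*π.
  (u')² squared terms: (-20)²·∫sin(5x)² dx = 400·π/2 = 200*π;  (8)²·∫cos(2x)² dx = 64·π/2 = 32*π;  (8)²·∫cos(4x)² dx = 64·π/2 = 32*π.
  (u')² cross terms: 2·(-20)·(8)·∫sin(5x)·cos(2x) dx = -320·(10/21) = -3200/21;  2·(-20)·(8)·∫sin(5x)·cos(4x) dx = -320·(10/9) = -3200/9;  2·(8)·(8)·∫cos(2x)·cos(4x) dx = 128·(0) = 0.
  So ∫_0^π (u')² dx = 200*π + 32*π + 32*π − 3200/21 − 3200/9 + 0 = -32000/63 + 264*π.
||u||_{H^1}^2 = (-1280/63 + 18*π) + (-32000/63 + 264*π) = -33280/63 + 282*π.


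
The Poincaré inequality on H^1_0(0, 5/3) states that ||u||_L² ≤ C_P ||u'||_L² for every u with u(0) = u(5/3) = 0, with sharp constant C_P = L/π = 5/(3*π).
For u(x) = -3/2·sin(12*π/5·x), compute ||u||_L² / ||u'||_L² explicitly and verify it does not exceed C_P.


||u||_L² / ||u'||_L² = 5/(12*π) < C_P = 5/(3*π).

u(x) = -3/2·sin(12*π/5·x), so u'(x) = -18*π*cos(12*π*x/5)/5.
Writing u(x) = A·sin(kπx/L) with A = -3/2 and k = 4, use ∫_0^L sin²(kπx/L) dx = L/2 and ∫_0^L cos²(kπx/L) dx = L/2.
u² = 9/4·sin²(12*π/5·x) and (u')² = 324*π^2/25·cos²(12*π/5·x), and each of sin², cos² integrates to L/2 = 5/6 over (0, 5/3).
∫_0^5/3 u² dx = 15/8, so ||u||_L² = sqrt(30)/4.
∫_0^5/3 (u')² dx = 54*π^2/5, so ||u'||_L² = 3*sqrt(30)*π/5.
Ratio ||u||_L² / ||u'||_L² = 5/(12*π).
Sharp Poincaré constant on H^1_0(0, 5/3) is C_P = L/π = 5/(3*π), achieved by sin(3*π/5·x).
This is the k = 4 harmonic; the ratio L/(kπ) is strictly less than C_P = L/π, consistent with the sharp inequality ||u||_L² ≤ C_P ||u'||_L².


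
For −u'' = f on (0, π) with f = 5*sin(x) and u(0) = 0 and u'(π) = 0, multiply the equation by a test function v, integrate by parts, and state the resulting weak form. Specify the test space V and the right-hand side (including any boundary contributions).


V = {v ∈ H^1(0, π) : v(0) = 0} (test functions vanish at x = 0 where u is specified); weak form: ∫_0^π u'v' dx = ∫_0^π (5*sin(x)) v dx for all v ∈ V.

Multiply both sides by a test function v and integrate from 0 to π:
  ∫_0^π −u''(x) v(x) dx = ∫_0^π f(x) v(x) dx.
Integrate the LHS by parts once:
  ∫_0^π −u'' v dx = −[u'(x) v(x)]_0^π + ∫_0^π u'(x) v'(x) dx.
Thus ∫_0^π u'(x) v'(x) dx = ∫_0^π f(x) v(x) dx + [u'(x) v(x)]_0^π.
Choose V so that boundary terms are either known or forced to vanish.
Mixed BC: u(0) = 0 (Dirichlet) and u'(π) = 0 (Neumann). Define V = {v ∈ H^1(0, π) : v(0) = 0}. Then [u' v]_0^π = u'(π)·v(π) − u'(0)·0 = 0.
Weak formulation: find u (satisfying any essential BC) such that ∫_0^π u'(x) v'(x) dx = ∫_0^π f v dx for all v ∈ V (Dirichlet at 0 absorbed into V; the Neumann datum at x = π is zero, so no boundary term remains).
Substituting f(x) = 5*sin(x), the right-hand side is ∫_0^π (5*sin(x)) v dx.


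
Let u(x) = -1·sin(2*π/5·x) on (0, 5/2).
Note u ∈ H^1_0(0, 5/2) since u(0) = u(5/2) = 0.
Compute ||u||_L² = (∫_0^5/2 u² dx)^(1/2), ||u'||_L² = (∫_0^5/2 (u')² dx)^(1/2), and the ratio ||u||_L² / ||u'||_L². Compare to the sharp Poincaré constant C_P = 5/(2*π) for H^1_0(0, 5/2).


||u||_L² / ||u'||_L² = 5/(2*π) = C_P.

u(x) = -1·sin(2*π/5·x), so u'(x) = -2*π*cos(2*π*x/5)/5.
Writing u(x) = A·sin(kπx/L) with A = -1 and k = 1, use ∫_0^L sin²(kπx/L) dx = L/2 and ∫_0^L cos²(kπx/L) dx = L/2.
u² = 1·sin²(2*π/5·x) and (u')² = 4*π^2/25·cos²(2*π/5·x), and each of sin², cos² integrates to L/2 = 5/4 over (0, 5/2).
∫_0^5/2 u² dx = 5/4, so ||u||_L² = sqrt(5)/2.
∫_0^5/2 (u')² dx = π^2/5, so ||u'||_L² = sqrt(5)*π/5.
Ratio ||u||_L² / ||u'||_L² = 5/(2*π).
Sharp Poincaré constant on H^1_0(0, 5/2) is C_P = L/π = 5/(2*π), achieved by sin(2*π/5·x).
This is the k = 1 eigenfunction (up to amplitude), so the ratio equals the sharp Poincaré constant exactly.


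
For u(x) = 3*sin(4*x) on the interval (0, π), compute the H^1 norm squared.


||u||_{H^1(0,π)}^2 = 153*π/2

u'(x) = 12*cos(4*x).
Expand u² and (u')² and integrate term by term on (0, π), using: for integers n ≥ 1, ∫_0^π sin²(nx) dx = ∫_0^π cos²(nx) dx = π/2; for n ≠ n', ∫_0^π sin(nx)sin(n'x) dx = ∫_0^π cos(nx)cos(n'x) dx = 0; and by product-to-sum, ∫_0^π sin(nx)cos(n'x) dx = ½∫_0^π [sin((n+n')x) + sin((n−n')x)] dx, which is 0 when n+n' is even and 2n/(n²−n'²) when n+n' is odd (it need not vanish on (0, π)).
  u² squared terms: (3)²·∫sin(4x)² dx = 9·π/2 = 9*π/2.
  So ∫_0^π u² dx = 9*π/2.
  (u')² squared terms: (12)²·∫cos(4x)² dx = 144·π/2 = 72*π.
  So ∫_0^π (u')² dx = 72*π.
||u||_{H^1}^2 = (9*π/2) + (72*π) = 153*π/2.


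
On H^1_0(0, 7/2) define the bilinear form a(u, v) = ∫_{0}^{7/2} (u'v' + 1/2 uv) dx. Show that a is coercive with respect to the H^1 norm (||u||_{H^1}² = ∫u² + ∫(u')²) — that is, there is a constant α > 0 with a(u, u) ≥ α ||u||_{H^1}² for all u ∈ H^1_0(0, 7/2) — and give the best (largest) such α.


α = (49 + 8*π^2)/(2*(4*π^2 + 49))

Coercivity of a(·,·) on H^1_0(0, 7/2) means a(u, u) ≥ α ||u||_{H^1}² for every u ∈ H^1_0.
The interval has length L = 7/2, and Poincaré/coercivity depend only on L. Here a(u, u) = ∫(u')² + (1/2)·∫u².
Here 0 < c = 1/2 < 1. The condition a(u,u) ≥ α||u||_{H^1}² reads (1−α)∫(u')² ≥ (α−c)∫u². Any admissible α is ≤ 1 (rapidly oscillating u have ∫u²/∫(u')² → 0), and α = 1 would force 0 ≥ (1−c)∫u², impossible since c < 1; so 1−α > 0. By the sharp Poincaré inequality on H^1_0 of an interval of length L, ∫(u')² ≥ (π/L)²∫u² with equality for the first sine mode sin(π(x−x₀)/L) (x₀ the left endpoint), so the inequality holds for all u iff (1−α)(π/L)² ≥ α − c, i.e. α ≤ ((π/L)² + c)/((π/L)² + 1) = (1 + c(L/π)²)/(1 + (L/π)²). With (π/L)² = 4*π^2/49 and c = 1/2, the largest admissible constant is α = ((π/L)² + c)/((π/L)² + 1).
Simplifying, α = (49 + 8*π^2)/(2*(4*π^2 + 49)).


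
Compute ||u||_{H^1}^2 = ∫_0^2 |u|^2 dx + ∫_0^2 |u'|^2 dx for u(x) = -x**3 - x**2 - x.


||u||_{H^1}^2 = 22234/105

The H^1 norm (squared) on an interval (0, L) is
  ||u||_{H^1}^2 = ∫_0^L u(x)^2 dx + ∫_0^L u'(x)^2 dx.
Compute u'(x) = -3*x**2 - 2*x - 1.
Then u(x)^2 = x**6 + 2*x**5 + 3*x**4 + 2*x**3 + x**2 and u'(x)^2 = 9*x**4 + 12*x**3 + 10*x**2 + 4*x + 1.
Integrate each monomial from 0 to 2 using ∫_0^2 c·x^n dx = c·2^(n+1)/(n+1):
  ∫_0^2 u(x)^2 dx = ∫_0^2 (x^6 + 2*x^5 + 3*x^4 + 2*x^3 + x^2) dx. Term by term:
    ∫_0^2 x^6 dx = 128/7;  ∫_0^2 2*x^5 dx = 64/3;  ∫_0^2 3*x^4 dx = 96/5;
    ∫_0^2 2*x^3 dx = 8;  ∫_0^2 x^2 dx = 8/3.
  Sum: 128/7 + 64/3 + 96/5 + 8 + 8/3 = 2432/35.
  ∫_0^2 u'(x)^2 dx = ∫_0^2 (9*x^4 + 12*x^3 + 10*x^2 + 4*x + 1) dx. Term by term:
    ∫_0^2 9*x^4 dx = 288/5;  ∫_0^2 12*x^3 dx = 48;  ∫_0^2 10*x^2 dx = 80/3;
    ∫_0^2 4*x dx = 8;  ∫_0^2 1 dx = 2.
  Sum: 288/5 + 48 + 80/3 + 8 + 2 = 2134/15.
Adding: ||u||_{H^1}^2 = 2432/35 + 2134/15 = 22234/105.


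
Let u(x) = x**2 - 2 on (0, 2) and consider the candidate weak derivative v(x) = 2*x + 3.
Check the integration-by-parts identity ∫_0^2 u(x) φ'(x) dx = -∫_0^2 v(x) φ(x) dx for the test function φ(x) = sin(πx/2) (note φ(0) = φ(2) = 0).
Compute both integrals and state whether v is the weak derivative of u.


LHS = -8/π, RHS = -20/π. No, v is not the weak derivative of u.

u(x) = x**2 - 2, classical derivative u'(x) = 2*x.
φ(x) = sin(πx/2), so φ'(x) = π*cos(π*x/2)/2.
Note φ(0) = φ(2) = 0, so the boundary term u·φ vanishes.
LHS = ∫_0^2 u(x) φ'(x) dx = ∫_0^2 (π*x^2*cos(π*x/2)/2 - π*cos(π*x/2)) dx. Term by term:
  ∫_0^2 -π*cos(π*x/2) dx = 0;  ∫_0^2 π*x^2*cos(π*x/2)/2 dx = -8/π.
Sum: 0 − 8/π = -8/π.
So LHS = -8/π.
∫_0^2 v(x) φ(x) dx = ∫_0^2 (2*x*sin(π*x/2) + 3*sin(π*x/2)) dx. Term by term:
  ∫_0^2 3*sin(π*x/2) dx = 12/π;  ∫_0^2 2*x*sin(π*x/2) dx = 8/π.
Sum: 12/π + 8/π = 20/π.
So RHS = -∫_0^2 v(x) φ(x) dx = -20/π.
LHS − RHS = 12/π ≠ 0, so the identity fails.
(For a valid weak derivative the identity must hold for EVERY test function, in particular this one. The failure shows v is NOT the weak derivative of u.)
Correct weak derivative would be u'(x) = 2*x.


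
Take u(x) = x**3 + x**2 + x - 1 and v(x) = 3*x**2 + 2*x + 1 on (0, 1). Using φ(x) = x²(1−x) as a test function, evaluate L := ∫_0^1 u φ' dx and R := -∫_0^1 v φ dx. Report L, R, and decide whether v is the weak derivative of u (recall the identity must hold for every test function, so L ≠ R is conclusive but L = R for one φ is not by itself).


LHS = -17/60, RHS = -17/60. Yes, v = u' weakly.

u(x) = x**3 + x**2 + x - 1, classical derivative u'(x) = 3*x**2 + 2*x + 1.
φ(x) = x²(1−x), so φ'(x) = x*(2 - 3*x).
Note φ(0) = φ(1) = 0, so the boundary term u·φ vanishes.
LHS = ∫_0^1 u(x) φ'(x) dx = ∫_0^1 (-3*x^5 - x^4 - x^3 + 5*x^2 - 2*x) dx. Term by term:
  ∫_0^1 -3*x^5 dx = -1/2;  ∫_0^1 -x^4 dx = -1/5;  ∫_0^1 -x^3 dx = -1/4;
  ∫_0^1 5*x^2 dx = 5/3;  ∫_0^1 -2*x dx = -1.
Sum: -1/2 − 1/5 − 1/4 + 5/3 − 1 = -17/60.
So LHS = -17/60.
∫_0^1 v(x) φ(x) dx = ∫_0^1 (-3*x^5 + x^4 + x^3 + x^2) dx. Term by term:
  ∫_0^1 -3*x^5 dx = -1/2;  ∫_0^1 x^4 dx = 1/5;  ∫_0^1 x^3 dx = 1/4;
  ∫_0^1 x^2 dx = 1/3.
Sum: -1/2 + 1/5 + 1/4 + 1/3 = 17/60.
So RHS = -∫_0^1 v(x) φ(x) dx = -17/60.
LHS = RHS, so the identity holds for this test φ.
Moreover u is smooth here and v(x) = u'(x) = 3*x**2 + 2*x + 1 pointwise, so the identity holds for every test function. Hence v is the weak derivative of u.


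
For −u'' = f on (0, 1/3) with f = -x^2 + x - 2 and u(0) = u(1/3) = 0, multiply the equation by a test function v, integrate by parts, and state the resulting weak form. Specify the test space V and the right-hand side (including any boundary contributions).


V = H^1_0(0, 1/3) (so v(0) = v(1/3) = 0); weak form: ∫_0^1/3 u'v' dx = ∫_0^1/3 (-x^2 + x - 2) v dx for all v ∈ V.

Multiply both sides by a test function v and integrate from 0 to 1/3:
  ∫_0^1/3 −u''(x) v(x) dx = ∫_0^1/3 f(x) v(x) dx.
Integrate the LHS by parts once:
  ∫_0^1/3 −u'' v dx = −[u'(x) v(x)]_0^1/3 + ∫_0^1/3 u'(x) v'(x) dx.
Thus ∫_0^1/3 u'(x) v'(x) dx = ∫_0^1/3 f(x) v(x) dx + [u'(x) v(x)]_0^1/3.
Choose V so that boundary terms are either known or forced to vanish.
u is Dirichlet: u(0) = u(1/3) = 0. Let V = H^1_0(0, 1/3); then v(0) = v(1/3) = 0, and [u' v]_0^1/3 = 0.
Weak formulation: find u (satisfying any essential BC) such that ∫_0^1/3 u'(x) v'(x) dx = ∫_0^1/3 f v dx for all v ∈ V.
Substituting f(x) = -x^2 + x - 2, the right-hand side is ∫_0^1/3 (-x^2 + x - 2) v dx.


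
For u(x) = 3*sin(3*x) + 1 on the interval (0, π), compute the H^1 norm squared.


||u||_{H^1(0,π)}^2 = 4 + 46*π

u'(x) = 9*cos(3*x).
Expand u² and (u')² and integrate term by term on (0, π), using: for integers n ≥ 1, ∫_0^π sin²(nx) dx = ∫_0^π cos²(nx) dx = π/2; for n ≠ n', ∫_0^π sin(nx)sin(n'x) dx = ∫_0^π cos(nx)cos(n'x) dx = 0; and by product-to-sum, ∫_0^π sin(nx)cos(n'x) dx = ½∫_0^π [sin((n+n')x) + sin((n−n')x)] dx, which is 0 when n+n' is even and 2n/(n²−n'²) when n+n' is odd (it need not vanish on (0, π)). For the constant mode: ∫_0^π 1 dx = π, ∫_0^π cos(nx) dx = 0, ∫_0^π sin(nx) dx = (1−(−1)^n)/n.
  u² squared terms: (1)²·∫1 dx = 1·π = π;  (3)²·∫sin(3x)² dx = 9·π/2 = 9*π/2.
  u² cross terms: 2·(1)·(3)·∫1·sin(3x) dx = 6·(2/3) = 4.
  So ∫_0^π u² dx = π + 9*π/2 + 4 = 4 + 11*π/2.
  (u')² squared terms: (9)²·∫cos(3x)² dx = 81·π/2 = 81*π/2.
  So ∫_0^π (u')² dx = 81*π/2.
||u||_{H^1}^2 = (4 + 11*π/2) + (81*π/2) = 4 + 46*π.


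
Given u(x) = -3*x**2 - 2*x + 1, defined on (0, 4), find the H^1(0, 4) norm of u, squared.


||u||_{H^1}^2 = 52748/15

The H^1 norm (squared) on an interval (0, L) is
  ||u||_{H^1}^2 = ∫_0^L u(x)^2 dx + ∫_0^L u'(x)^2 dx.
Compute u'(x) = -6*x - 2.
Then u(x)^2 = 9*x**4 + 12*x**3 - 2*x**2 - 4*x + 1 and u'(x)^2 = 36*x**2 + 24*x + 4.
Integrate each monomial from 0 to 4 using ∫_0^4 c·x^n dx = c·4^(n+1)/(n+1):
  ∫_0^4 u(x)^2 dx = ∫_0^4 (9*x^4 + 12*x^3 - 2*x^2 - 4*x + 1) dx. Term by term:
    ∫_0^4 9*x^4 dx = 9216/5;  ∫_0^4 12*x^3 dx = 768;  ∫_0^4 -2*x^2 dx = -128/3;
    ∫_0^4 -4*x dx = -32;  ∫_0^4 1 dx = 4.
  Sum: 9216/5 + 768 − 128/3 − 32 + 4 = 38108/15.
  ∫_0^4 u'(x)^2 dx = ∫_0^4 (36*x^2 + 24*x + 4) dx. Term by term:
    ∫_0^4 36*x^2 dx = 768;  ∫_0^4 24*x dx = 192;  ∫_0^4 4 dx = 16.
  Sum: 768 + 192 + 16 = 976.
Adding: ||u||_{H^1}^2 = 38108/15 + 976 = 52748/15.


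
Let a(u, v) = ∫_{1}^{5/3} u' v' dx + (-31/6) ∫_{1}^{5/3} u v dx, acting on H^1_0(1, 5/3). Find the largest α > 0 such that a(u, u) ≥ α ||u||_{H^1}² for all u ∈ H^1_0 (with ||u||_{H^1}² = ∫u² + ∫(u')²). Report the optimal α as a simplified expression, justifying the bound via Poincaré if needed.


α = (-62 + 27*π^2)/(3*(4 + 9*π^2))

Coercivity of a(·,·) on H^1_0(1, 5/3) means a(u, u) ≥ α ||u||_{H^1}² for every u ∈ H^1_0.
The interval has length L = 2/3, and Poincaré/coercivity depend only on L. Here a(u, u) = ∫(u')² + (-31/6)·∫u².
Here c = -31/6 < 0 with |c| < (π/L)² = 9*π^2/4, so coercivity still holds. The condition a(u,u) ≥ α||u||_{H^1}² reads (1−α)∫(u')² ≥ (α−c)∫u². Any admissible α is ≤ 1 (rapidly oscillating u have ∫u²/∫(u')² → 0), and α = 1 would force 0 ≥ (1−c)∫u², impossible since c < 1; so 1−α > 0. By the sharp Poincaré inequality on H^1_0 of an interval of length L, ∫(u')² ≥ (π/L)²∫u² with equality for the first sine mode sin(π(x−x₀)/L) (x₀ the left endpoint), so the inequality holds for all u iff (1−α)(π/L)² ≥ α − c, i.e. α ≤ ((π/L)² + c)/((π/L)² + 1) = (1 + c(L/π)²)/(1 + (L/π)²). (Direct route, valid since c ≤ 0: Poincaré gives c∫u² ≥ c(L/π)²∫(u')², so a(u,u) ≥ (1 + c(L/π)²)∫(u')², while ||u||_{H^1}² ≤ (1 + (L/π)²)∫(u')²; dividing yields the same α.) With (π/L)² = 9*π^2/4 and c = -31/6, the largest admissible constant is α = ((π/L)² + c)/((π/L)² + 1).
Simplifying, α = (-62 + 27*π^2)/(3*(4 + 9*π^2)).


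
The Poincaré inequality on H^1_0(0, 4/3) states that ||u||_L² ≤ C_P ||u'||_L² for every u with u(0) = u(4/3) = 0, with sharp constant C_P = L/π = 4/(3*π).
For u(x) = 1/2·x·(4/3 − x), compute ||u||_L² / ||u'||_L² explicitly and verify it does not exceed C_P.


||u||_L² / ||u'||_L² = 2*sqrt(10)/15 < C_P = 4/(3*π).

u(x) = 1/2·x·(4/3 − x), so u'(x) = 2/3 - x.
u(x) = 1/2·x·(4/3 − x) vanishes at x = 0 and x = 4/3, so u ∈ H^1_0(0, 4/3). Differentiate via the product rule and integrate the resulting polynomials term by term.
  ∫_0^4/3 u² dx = ∫_0^4/3 (x^4/4 - 2*x^3/3 + 4*x^2/9) dx. Term by term:
    ∫_0^4/3 x^4/4 dx = 256/1215;  ∫_0^4/3 -2*x^3/3 dx = -128/243;  ∫_0^4/3 4*x^2/9 dx = 256/729.
  Sum: 256/1215 − 128/243 + 256/729 = 128/3645.
  ∫_0^4/3 (u')² dx = ∫_0^4/3 (x^2 - 4*x/3 + 4/9) dx. Term by term:
    ∫_0^4/3 x^2 dx = 64/81;  ∫_0^4/3 -4*x/3 dx = -32/27;  ∫_0^4/3 4/9 dx = 16/27.
  Sum: 64/81 − 32/27 + 16/27 = 16/81.
∫_0^4/3 u² dx = 128/3645, so ||u||_L² = 8*sqrt(10)/135.
∫_0^4/3 (u')² dx = 16/81, so ||u'||_L² = 4/9.
Ratio ||u||_L² / ||u'||_L² = 2*sqrt(10)/15.
Sharp Poincaré constant on H^1_0(0, 4/3) is C_P = L/π = 4/(3*π), achieved by sin(3*π/4·x).
A polynomial bump cannot attain the sharp Poincaré constant (only the first sine eigenfunction does), so the ratio is strictly less than C_P, consistent with ||u||_L² ≤ C_P ||u'||_L².


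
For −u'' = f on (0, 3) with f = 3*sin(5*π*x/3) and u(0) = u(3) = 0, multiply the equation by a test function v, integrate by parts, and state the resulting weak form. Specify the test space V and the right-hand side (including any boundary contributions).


V = H^1_0(0, 3) (so v(0) = v(3) = 0); weak form: ∫_0^3 u'v' dx = ∫_0^3 (3*sin(5*π*x/3)) v dx for all v ∈ V.

Multiply both sides by a test function v and integrate from 0 to 3:
  ∫_0^3 −u''(x) v(x) dx = ∫_0^3 f(x) v(x) dx.
Integrate the LHS by parts once:
  ∫_0^3 −u'' v dx = −[u'(x) v(x)]_0^3 + ∫_0^3 u'(x) v'(x) dx.
Thus ∫_0^3 u'(x) v'(x) dx = ∫_0^3 f(x) v(x) dx + [u'(x) v(x)]_0^3.
Choose V so that boundary terms are either known or forced to vanish.
u is Dirichlet: u(0) = u(3) = 0. Let V = H^1_0(0, 3); then v(0) = v(3) = 0, and [u' v]_0^3 = 0.
Weak formulation: find u (satisfying any essential BC) such that ∫_0^3 u'(x) v'(x) dx = ∫_0^3 f v dx for all v ∈ V.
Substituting f(x) = 3*sin(5*π*x/3), the right-hand side is ∫_0^3 (3*sin(5*π*x/3)) v dx.


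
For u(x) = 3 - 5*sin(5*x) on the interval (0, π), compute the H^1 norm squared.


||u||_{H^1(0,π)}^2 = -12 + 334*π

u'(x) = -25*cos(5*x).
Expand u² and (u')² and integrate term by term on (0, π), using: for integers n ≥ 1, ∫_0^π sin²(nx) dx = ∫_0^π cos²(nx) dx = π/2; for n ≠ n', ∫_0^π sin(nx)sin(n'x) dx = ∫_0^π cos(nx)cos(n'x) dx = 0; and by product-to-sum, ∫_0^π sin(nx)cos(n'x) dx = ½∫_0^π [sin((n+n')x) + sin((n−n')x)] dx, which is 0 when n+n' is even and 2n/(n²−n'²) when n+n' is odd (it need not vanish on (0, π)). For the constant mode: ∫_0^π 1 dx = π, ∫_0^π cos(nx) dx = 0, ∫_0^π sin(nx) dx = (1−(−1)^n)/n.
  u² squared terms: (3)²·∫1 dx = 9·π = 9*π;  (-5)²·∫sin(5x)² dx = 25·π/2 = 25*π/2.
  u² cross terms: 2·(3)·(-5)·∫1·sin(5x) dx = -30·(2/5) = -12.
  So ∫_0^π u² dx = 9*π + 25*π/2 − 12 = -12 + 43*π/2.
  (u')² squared terms: (-25)²·∫cos(5x)² dx = 625·π/2 = 625*π/2.
  So ∫_0^π (u')² dx = 625*π/2.
||u||_{H^1}^2 = (-12 + 43*π/2) + (625*π/2) = -12 + 334*π.


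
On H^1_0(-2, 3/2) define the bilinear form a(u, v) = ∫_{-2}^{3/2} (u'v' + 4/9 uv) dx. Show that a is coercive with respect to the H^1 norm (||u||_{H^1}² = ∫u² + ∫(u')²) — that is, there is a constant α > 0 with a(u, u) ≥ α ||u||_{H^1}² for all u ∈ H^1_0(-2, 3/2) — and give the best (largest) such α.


α = 4*(49 + 9*π^2)/(9*(4*π^2 + 49))

Coercivity of a(·,·) on H^1_0(-2, 3/2) means a(u, u) ≥ α ||u||_{H^1}² for every u ∈ H^1_0.
The interval has length L = 7/2, and Poincaré/coercivity depend only on L. Here a(u, u) = ∫(u')² + (4/9)·∫u².
Here 0 < c = 4/9 < 1. The condition a(u,u) ≥ α||u||_{H^1}² reads (1−α)∫(u')² ≥ (α−c)∫u². Any admissible α is ≤ 1 (rapidly oscillating u have ∫u²/∫(u')² → 0), and α = 1 would force 0 ≥ (1−c)∫u², impossible since c < 1; so 1−α > 0. By the sharp Poincaré inequality on H^1_0 of an interval of length L, ∫(u')² ≥ (π/L)²∫u² with equality for the first sine mode sin(π(x−x₀)/L) (x₀ the left endpoint), so the inequality holds for all u iff (1−α)(π/L)² ≥ α − c, i.e. α ≤ ((π/L)² + c)/((π/L)² + 1) = (1 + c(L/π)²)/(1 + (L/π)²). With (π/L)² = 4*π^2/49 and c = 4/9, the largest admissible constant is α = ((π/L)² + c)/((π/L)² + 1).
Simplifying, α = 4*(49 + 9*π^2)/(9*(4*π^2 + 49)).


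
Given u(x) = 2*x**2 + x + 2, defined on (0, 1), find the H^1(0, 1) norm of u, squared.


||u||_{H^1}^2 = 317/15

The H^1 norm (squared) on an interval (0, L) is
  ||u||_{H^1}^2 = ∫_0^L u(x)^2 dx + ∫_0^L u'(x)^2 dx.
Compute u'(x) = 4*x + 1.
Then u(x)^2 = 4*x**4 + 4*x**3 + 9*x**2 + 4*x + 4 and u'(x)^2 = 16*x**2 + 8*x + 1.
Integrate each monomial from 0 to 1 using ∫_0^1 c·x^n dx = c·1^(n+1)/(n+1):
  ∫_0^1 u(x)^2 dx = ∫_0^1 (4*x^4 + 4*x^3 + 9*x^2 + 4*x + 4) dx. Term by term:
    ∫_0^1 4*x^4 dx = 4/5;  ∫_0^1 4*x^3 dx = 1;  ∫_0^1 9*x^2 dx = 3;
    ∫_0^1 4*x dx = 2;  ∫_0^1 4 dx = 4.
  Sum: 4/5 + 1 + 3 + 2 + 4 = 54/5.
  ∫_0^1 u'(x)^2 dx = ∫_0^1 (16*x^2 + 8*x + 1) dx. Term by term:
    ∫_0^1 16*x^2 dx = 16/3;  ∫_0^1 8*x dx = 4;  ∫_0^1 1 dx = 1.
  Sum: 16/3 + 4 + 1 = 31/3.
Adding: ||u||_{H^1}^2 = 54/5 + 31/3 = 317/15.


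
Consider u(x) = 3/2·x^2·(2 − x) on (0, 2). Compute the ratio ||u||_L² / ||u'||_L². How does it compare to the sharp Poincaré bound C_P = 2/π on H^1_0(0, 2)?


||u||_L² / ||u'||_L² = sqrt(14)/7 < C_P = 2/π.

u(x) = 3/2·x^2·(2 − x), so u'(x) = 3*x*(4 - 3*x)/2.
u(x) = 3/2·x^2·(2 − x) vanishes at x = 0 and x = 2, so u ∈ H^1_0(0, 2). Differentiate via the product rule and integrate the resulting polynomials term by term.
  ∫_0^2 u² dx = ∫_0^2 (9*x^6/4 - 9*x^5 + 9*x^4) dx. Term by term:
    ∫_0^2 9*x^6/4 dx = 288/7;  ∫_0^2 -9*x^5 dx = -96;  ∫_0^2 9*x^4 dx = 288/5.
  Sum: 288/7 − 96 + 288/5 = 96/35.
  ∫_0^2 (u')² dx = ∫_0^2 (81*x^4/4 - 54*x^3 + 36*x^2) dx. Term by term:
    ∫_0^2 81*x^4/4 dx = 648/5;  ∫_0^2 -54*x^3 dx = -216;  ∫_0^2 36*x^2 dx = 96.
  Sum: 648/5 − 216 + 96 = 48/5.
∫_0^2 u² dx = 96/35, so ||u||_L² = 4*sqrt(210)/35.
∫_0^2 (u')² dx = 48/5, so ||u'||_L² = 4*sqrt(15)/5.
Ratio ||u||_L² / ||u'||_L² = sqrt(14)/7.
Sharp Poincaré constant on H^1_0(0, 2) is C_P = L/π = 2/π, achieved by sin(π/2·x).
A polynomial bump cannot attain the sharp Poincaré constant (only the first sine eigenfunction does), so the ratio is strictly less than C_P, consistent with ||u||_L² ≤ C_P ||u'||_L².


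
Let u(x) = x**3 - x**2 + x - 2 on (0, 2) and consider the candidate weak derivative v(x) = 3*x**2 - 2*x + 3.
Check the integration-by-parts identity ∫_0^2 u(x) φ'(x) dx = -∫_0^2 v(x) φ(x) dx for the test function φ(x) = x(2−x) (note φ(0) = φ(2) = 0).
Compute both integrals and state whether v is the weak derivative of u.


LHS = -52/15, RHS = -92/15. No, v is not the weak derivative of u.

u(x) = x**3 - x**2 + x - 2, classical derivative u'(x) = 3*x**2 - 2*x + 1.
φ(x) = x(2−x), so φ'(x) = 2 - 2*x.
Note φ(0) = φ(2) = 0, so the boundary term u·φ vanishes.
LHS = ∫_0^2 u(x) φ'(x) dx = ∫_0^2 (-2*x^4 + 4*x^3 - 4*x^2 + 6*x - 4) dx. Term by term:
  ∫_0^2 -2*x^4 dx = -64/5;  ∫_0^2 4*x^3 dx = 16;  ∫_0^2 -4*x^2 dx = -32/3;
  ∫_0^2 6*x dx = 12;  ∫_0^2 -4 dx = -8.
Sum: -64/5 + 16 − 32/3 + 12 − 8 = -52/15.
So LHS = -52/15.
∫_0^2 v(x) φ(x) dx = ∫_0^2 (-3*x^4 + 8*x^3 - 7*x^2 + 6*x) dx. Term by term:
  ∫_0^2 -3*x^4 dx = -96/5;  ∫_0^2 8*x^3 dx = 32;  ∫_0^2 -7*x^2 dx = -56/3;
  ∫_0^2 6*x dx = 12.
Sum: -96/5 + 32 − 56/3 + 12 = 92/15.
So RHS = -∫_0^2 v(x) φ(x) dx = -92/15.
LHS − RHS = 8/3 ≠ 0, so the identity fails.
(For a valid weak derivative the identity must hold for EVERY test function, in particular this one. The failure shows v is NOT the weak derivative of u.)
Correct weak derivative would be u'(x) = 3*x**2 - 2*x + 1.


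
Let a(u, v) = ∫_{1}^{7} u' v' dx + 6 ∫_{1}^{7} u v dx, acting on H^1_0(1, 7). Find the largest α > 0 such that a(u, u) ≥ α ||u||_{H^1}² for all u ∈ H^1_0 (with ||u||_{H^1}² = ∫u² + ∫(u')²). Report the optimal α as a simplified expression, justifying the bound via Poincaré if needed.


α = 1

Coercivity of a(·,·) on H^1_0(1, 7) means a(u, u) ≥ α ||u||_{H^1}² for every u ∈ H^1_0.
The interval has length L = 6, and Poincaré/coercivity depend only on L. Here a(u, u) = ∫(u')² + (6)·∫u².
Here c = 6 ≥ 1, so a(u,u) = ∫(u')² + c∫u² ≥ ∫(u')² + ∫u² = ||u||_{H^1}², i.e. α = 1 works. No larger α is possible: a(u,u) ≥ α||u||_{H^1}² means (1−α)∫(u')² ≥ (α−c)∫u², and for the modes u_n = sin(nπ(x−x₀)/L) (x₀ the left endpoint) one has ∫u_n²/∫(u_n')² = (L/(nπ))² → 0, so a(u_n,u_n)/||u_n||_{H^1}² → 1. Hence the optimal constant is α = 1.
Therefore α = 1.


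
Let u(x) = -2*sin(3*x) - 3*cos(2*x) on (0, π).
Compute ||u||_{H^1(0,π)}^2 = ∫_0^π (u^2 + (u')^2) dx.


||u||_{H^1(0,π)}^2 = 72 + 85*π/2

u'(x) = 6*sin(2*x) - 6*cos(3*x).
Expand u² and (u')² and integrate term by term on (0, π), using: for integers n ≥ 1, ∫_0^π sin²(nx) dx = ∫_0^π cos²(nx) dx = π/2; for n ≠ n', ∫_0^π sin(nx)sin(n'x) dx = ∫_0^π cos(nx)cos(n'x) dx = 0; and by product-to-sum, ∫_0^π sin(nx)cos(n'x) dx = ½∫_0^π [sin((n+n')x) + sin((n−n')x)] dx, which is 0 when n+n' is even and 2n/(n²−n'²) when n+n' is odd (it need not vanish on (0, π)).
  u² squared terms: (-3)²·∫cos(2x)² dx = 9·π/2 = 9*π/2;  (-2)²·∫sin(3x)² dx = 4·π/2 = 2*π.
  u² cross terms: 2·(-3)·(-2)·∫cos(2x)·sin(3x) dx = 12·(6/5) = 72/5.
  So ∫_0^π u² dx = 9*π/2 + 2*π + 72/5 = 72/5 + 13*π/2.
  (u')² squared terms: (-6)²·∫cos(3x)² dx = 36·π/2 = 18*π;  (6)²·∫sin(2x)² dx = 36·π/2 = 18*π.
  (u')² cross terms: 2·(-6)·(6)·∫cos(3x)·sin(2x) dx = -72·(-4/5) = 288/5.
  So ∫_0^π (u')² dx = 18*π + 18*π + 288/5 = 288/5 + 36*π.
||u||_{H^1}^2 = (72/5 + 13*π/2) + (288/5 + 36*π) = 72 + 85*π/2.


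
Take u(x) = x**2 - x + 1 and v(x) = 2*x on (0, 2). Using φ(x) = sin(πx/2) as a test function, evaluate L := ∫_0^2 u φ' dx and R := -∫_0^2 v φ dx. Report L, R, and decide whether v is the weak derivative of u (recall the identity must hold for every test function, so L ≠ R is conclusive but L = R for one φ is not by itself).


LHS = -4/π, RHS = -8/π. No, v is not the weak derivative of u.

u(x) = x**2 - x + 1, classical derivative u'(x) = 2*x - 1.
φ(x) = sin(πx/2), so φ'(x) = π*cos(π*x/2)/2.
Note φ(0) = φ(2) = 0, so the boundary term u·φ vanishes.
LHS = ∫_0^2 u(x) φ'(x) dx = ∫_0^2 (π*x^2*cos(π*x/2)/2 - π*x*cos(π*x/2)/2 + π*cos(π*x/2)/2) dx. Term by term:
  ∫_0^2 π*cos(π*x/2)/2 dx = 0;  ∫_0^2 π*x^2*cos(π*x/2)/2 dx = -8/π;  ∫_0^2 -π*x*cos(π*x/2)/2 dx = 4/π.
Sum: 0 − 8/π + 4/π = -4/π.
So LHS = -4/π.
∫_0^2 v(x) φ(x) dx = ∫_0^2 (2*x*sin(π*x/2)) dx. Term by term:
  ∫_0^2 2*x*sin(π*x/2) dx = 8/π.
So RHS = -∫_0^2 v(x) φ(x) dx = -8/π.
LHS − RHS = 4/π ≠ 0, so the identity fails.
(For a valid weak derivative the identity must hold for EVERY test function, in particular this one. The failure shows v is NOT the weak derivative of u.)
Correct weak derivative would be u'(x) = 2*x - 1.


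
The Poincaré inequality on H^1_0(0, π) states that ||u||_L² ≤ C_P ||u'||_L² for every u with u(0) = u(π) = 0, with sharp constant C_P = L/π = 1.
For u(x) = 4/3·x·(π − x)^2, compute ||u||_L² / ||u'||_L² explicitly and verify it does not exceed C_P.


||u||_L² / ||u'||_L² = sqrt(14)*π/14 < C_P = 1.

u(x) = 4/3·x·(π − x)^2, so u'(x) = 4*(x - π)*(3*x - π)/3.
u(x) = 4/3·x·(π − x)^2 vanishes at x = 0 and x = π, so u ∈ H^1_0(0, π). Differentiate via the product rule and integrate the resulting polynomials term by term.
  ∫_0^π u² dx = ∫_0^π (16*x^6/9 - 64*π*x^5/9 + 32*π^2*x^4/3 - 64*π^3*x^3/9 + 16*π^4*x^2/9) dx. Term by term:
    ∫_0^π 16*x^6/9 dx = 16*π^7/63;  ∫_0^π -64*π*x^5/9 dx = -32*π^7/27;  ∫_0^π 32*π^2*x^4/3 dx = 32*π^7/15;
    ∫_0^π -64*π^3*x^3/9 dx = -16*π^7/9;  ∫_0^π 16*π^4*x^2/9 dx = 16*π^7/27.
  Sum: 16*π^7/63 − 32*π^7/27 + 32*π^7/15 − 16*π^7/9 + 16*π^7/27 = 16*π^7/945.
  ∫_0^π (u')² dx = ∫_0^π (16*x^4 - 128*π*x^3/3 + 352*π^2*x^2/9 - 128*π^3*x/9 + 16*π^4/9) dx. Term by term:
    ∫_0^π 16*x^4 dx = 16*π^5/5;  ∫_0^π -128*π*x^3/3 dx = -32*π^5/3;  ∫_0^π 352*π^2*x^2/9 dx = 352*π^5/27;
    ∫_0^π -128*π^3*x/9 dx = -64*π^5/9;  ∫_0^π 16*π^4/9 dx = 16*π^5/9.
  Sum: 16*π^5/5 − 32*π^5/3 + 352*π^5/27 − 64*π^5/9 + 16*π^5/9 = 32*π^5/135.
∫_0^π u² dx = 16*π^7/945, so ||u||_L² = 4*sqrt(105)*π^(7/2)/315.
∫_0^π (u')² dx = 32*π^5/135, so ||u'||_L² = 4*sqrt(30)*π^(5/2)/45.
Ratio ||u||_L² / ||u'||_L² = sqrt(14)*π/14.
Sharp Poincaré constant on H^1_0(0, π) is C_P = L/π = 1, achieved by sin(x).
A polynomial bump cannot attain the sharp Poincaré constant (only the first sine eigenfunction does), so the ratio is strictly less than C_P, consistent with ||u||_L² ≤ C_P ||u'||_L².


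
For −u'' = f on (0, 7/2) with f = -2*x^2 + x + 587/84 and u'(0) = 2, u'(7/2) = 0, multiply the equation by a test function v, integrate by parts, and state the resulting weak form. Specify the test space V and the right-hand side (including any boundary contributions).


V = H^1(0, 7/2) (v unrestricted at boundary; u is determined up to an additive constant); weak form: ∫_0^7/2 u'v' dx = ∫_0^7/2 (-2*x^2 + x + 587/84) v dx − 2·v(0) for all v ∈ V.

Multiply both sides by a test function v and integrate from 0 to 7/2:
  ∫_0^7/2 −u''(x) v(x) dx = ∫_0^7/2 f(x) v(x) dx.
Integrate the LHS by parts once:
  ∫_0^7/2 −u'' v dx = −[u'(x) v(x)]_0^7/2 + ∫_0^7/2 u'(x) v'(x) dx.
Thus ∫_0^7/2 u'(x) v'(x) dx = ∫_0^7/2 f(x) v(x) dx + [u'(x) v(x)]_0^7/2.
Choose V so that boundary terms are either known or forced to vanish.
u has inhomogeneous Neumann u'(0) = 2, u'(7/2) = 0. [u' v]_0^7/2 = (0)·v(7/2) − (2)·v(0) = − 2·v(0). Take V = H^1(0, 7/2); boundary term becomes part of RHS.
Weak formulation: find u (satisfying any essential BC) such that ∫_0^7/2 u'(x) v'(x) dx = ∫_0^7/2 f v dx − 2·v(0) for all v ∈ V (Neumann data are natural BCs: they enter the RHS as boundary terms).
Substituting f(x) = -2*x^2 + x + 587/84, the right-hand side is ∫_0^7/2 (-2*x^2 + x + 587/84) v dx − 2·v(0).
Compatibility check (pure Neumann): taking v ≡ 1 ∈ V gives 0 = ∫_0^7/2 f dx + (0) − (2), i.e. ∫_0^7/2 f dx must equal u'(0) − u'(7/2) = 2. Indeed ∫_0^7/2 (-2*x^2 + x + 587/84) dx = 2, so the data are compatible. The solution is then unique only up to an additive constant (fix it e.g. by requiring ∫_0^7/2 u dx = 0).


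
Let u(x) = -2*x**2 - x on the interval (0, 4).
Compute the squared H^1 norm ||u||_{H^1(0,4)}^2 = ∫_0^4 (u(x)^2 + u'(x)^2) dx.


||u||_{H^1}^2 = 22588/15

The H^1 norm (squared) on an interval (0, L) is
  ||u||_{H^1}^2 = ∫_0^L u(x)^2 dx + ∫_0^L u'(x)^2 dx.
Compute u'(x) = -4*x - 1.
Then u(x)^2 = 4*x**4 + 4*x**3 + x**2 and u'(x)^2 = 16*x**2 + 8*x + 1.
Integrate each monomial from 0 to 4 using ∫_0^4 c·x^n dx = c·4^(n+1)/(n+1):
  ∫_0^4 u(x)^2 dx = ∫_0^4 (4*x^4 + 4*x^3 + x^2) dx. Term by term:
    ∫_0^4 4*x^4 dx = 4096/5;  ∫_0^4 4*x^3 dx = 256;  ∫_0^4 x^2 dx = 64/3.
  Sum: 4096/5 + 256 + 64/3 = 16448/15.
  ∫_0^4 u'(x)^2 dx = ∫_0^4 (16*x^2 + 8*x + 1) dx. Term by term:
    ∫_0^4 16*x^2 dx = 1024/3;  ∫_0^4 8*x dx = 64;  ∫_0^4 1 dx = 4.
  Sum: 1024/3 + 64 + 4 = 1228/3.
Adding: ||u||_{H^1}^2 = 16448/15 + 1228/3 = 22588/15.


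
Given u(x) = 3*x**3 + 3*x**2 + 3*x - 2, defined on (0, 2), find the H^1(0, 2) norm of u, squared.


||u||_{H^1}^2 = 63342/35

The H^1 norm (squared) on an interval (0, L) is
  ||u||_{H^1}^2 = ∫_0^L u(x)^2 dx + ∫_0^L u'(x)^2 dx.
Compute u'(x) = 9*x**2 + 6*x + 3.
Then u(x)^2 = 9*x**6 + 18*x**5 + 27*x**4 + 6*x**3 - 3*x**2 - 12*x + 4 and u'(x)^2 = 81*x**4 + 108*x**3 + 90*x**2 + 36*x + 9.
Integrate each monomial from 0 to 2 using ∫_0^2 c·x^n dx = c·2^(n+1)/(n+1):
  ∫_0^2 u(x)^2 dx = ∫_0^2 (9*x^6 + 18*x^5 + 27*x^4 + 6*x^3 - 3*x^2 - 12*x + 4) dx. Term by term:
    ∫_0^2 9*x^6 dx = 1152/7;  ∫_0^2 18*x^5 dx = 192;  ∫_0^2 27*x^4 dx = 864/5;
    ∫_0^2 6*x^3 dx = 24;  ∫_0^2 -3*x^2 dx = -8;  ∫_0^2 -12*x dx = -24;
    ∫_0^2 4 dx = 8.
  Sum: 1152/7 + 192 + 864/5 + 24 − 8 − 24 + 8 = 18528/35.
  ∫_0^2 u'(x)^2 dx = ∫_0^2 (81*x^4 + 108*x^3 + 90*x^2 + 36*x + 9) dx. Term by term:
    ∫_0^2 81*x^4 dx = 2592/5;  ∫_0^2 108*x^3 dx = 432;  ∫_0^2 90*x^2 dx = 240;
    ∫_0^2 36*x dx = 72;  ∫_0^2 9 dx = 18.
  Sum: 2592/5 + 432 + 240 + 72 + 18 = 6402/5.
Adding: ||u||_{H^1}^2 = 18528/35 + 6402/5 = 63342/35.


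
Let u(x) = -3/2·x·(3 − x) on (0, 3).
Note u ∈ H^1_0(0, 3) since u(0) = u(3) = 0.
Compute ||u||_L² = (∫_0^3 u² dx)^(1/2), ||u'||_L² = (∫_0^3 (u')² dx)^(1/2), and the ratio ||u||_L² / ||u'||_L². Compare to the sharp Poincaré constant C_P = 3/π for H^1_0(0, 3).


||u||_L² / ||u'||_L² = 3*sqrt(10)/10 < C_P = 3/π.

u(x) = -3/2·x·(3 − x), so u'(x) = 3*x - 9/2.
u(x) = -3/2·x·(3 − x) vanishes at x = 0 and x = 3, so u ∈ H^1_0(0, 3). Differentiate via the product rule and integrate the resulting polynomials term by term.
  ∫_0^3 u² dx = ∫_0^3 (9*x^4/4 - 27*x^3/2 + 81*x^2/4) dx. Term by term:
    ∫_0^3 9*x^4/4 dx = 2187/20;  ∫_0^3 -27*x^3/2 dx = -2187/8;  ∫_0^3 81*x^2/4 dx = 729/4.
  Sum: 2187/20 − 2187/8 + 729/4 = 729/40.
  ∫_0^3 (u')² dx = ∫_0^3 (9*x^2 - 27*x + 81/4) dx. Term by term:
    ∫_0^3 9*x^2 dx = 81;  ∫_0^3 -27*x dx = -243/2;  ∫_0^3 81/4 dx = 243/4.
  Sum: 81 − 243/2 + 243/4 = 81/4.
∫_0^3 u² dx = 729/40, so ||u||_L² = 27*sqrt(10)/20.
∫_0^3 (u')² dx = 81/4, so ||u'||_L² = 9/2.
Ratio ||u||_L² / ||u'||_L² = 3*sqrt(10)/10.
Sharp Poincaré constant on H^1_0(0, 3) is C_P = L/π = 3/π, achieved by sin(π/3·x).
A polynomial bump cannot attain the sharp Poincaré constant (only the first sine eigenfunction does), so the ratio is strictly less than C_P, consistent with ||u||_L² ≤ C_P ||u'||_L².


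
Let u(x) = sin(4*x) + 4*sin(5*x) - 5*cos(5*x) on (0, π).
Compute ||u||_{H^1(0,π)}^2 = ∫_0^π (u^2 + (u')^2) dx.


||u||_{H^1(0,π)}^2 = 2080/9 + 1083*π/2

u'(x) = 25*sin(5*x) + 4*cos(4*x) + 20*cos(5*x).
Expand u² and (u')² and integrate term by term on (0, π), using: for integers n ≥ 1, ∫_0^π sin²(nx) dx = ∫_0^π cos²(nx) dx = π/2; for n ≠ n', ∫_0^π sin(nx)sin(n'x) dx = ∫_0^π cos(nx)cos(n'x) dx = 0; and by product-to-sum, ∫_0^π sin(nx)cos(n'x) dx = ½∫_0^π [sin((n+n')x) + sin((n−n')x)] dx, which is 0 when n+n' is even and 2n/(n²−n'²) when n+n' is odd (it need not vanish on (0, π)).
  u² squared terms: (-5)²·∫cos(5x)² dx = 25·π/2 = 25*π/2;  (4)²·∫sin(5x)² dx = 16·π/2 = 8*π;  (1)²·∫sin(4x)² dx = 1·π/2 = π/2.
  u² cross terms: 2·(-5)·(4)·∫cos(5x)·sin(5x) dx = -40·(0) = 0;  2·(-5)·(1)·∫cos(5x)·sin(4x) dx = -10·(-8/9) = 80/9;  2·(4)·(1)·∫sin(5x)·sin(4x) dx = 8·(0) = 0.
  So ∫_0^π u² dx = 25*π/2 + 8*π + π/2 + 0 + 80/9 + 0 = 80/9 + 21*π.
  (u')² squared terms: (4)²·∫cos(4x)² dx = 16·π/2 = 8*π;  (20)²·∫cos(5x)² dx = 400·π/2 = 200*π;  (25)²·∫sin(5x)² dx = 625·π/2 = 625*π/2.
  (u')² cross terms: 2·(4)·(20)·∫cos(4x)·cos(5x) dx = 160·(0) = 0;  2·(4)·(25)·∫cos(4x)·sin(5x) dx = 200·(10/9) = 2000/9;  2·(20)·(25)·∫cos(5x)·sin(5x) dx = 1000·(0) = 0.
  So ∫_0^π (u')² dx = 8*π + 200*π + 625*π/2 + 0 + 2000/9 + 0 = 2000/9 + 1041*π/2.
||u||_{H^1}^2 = (80/9 + 21*π) + (2000/9 + 1041*π/2) = 2080/9 + 1083*π/2.


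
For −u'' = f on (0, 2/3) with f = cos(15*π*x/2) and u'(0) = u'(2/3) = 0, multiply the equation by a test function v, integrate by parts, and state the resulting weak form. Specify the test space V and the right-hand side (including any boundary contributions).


V = H^1(0, 2/3) (no boundary constraint on v; u is determined up to an additive constant); weak form: ∫_0^2/3 u'v' dx = ∫_0^2/3 (cos(15*π*x/2)) v dx for all v ∈ V.

Multiply both sides by a test function v and integrate from 0 to 2/3:
  ∫_0^2/3 −u''(x) v(x) dx = ∫_0^2/3 f(x) v(x) dx.
Integrate the LHS by parts once:
  ∫_0^2/3 −u'' v dx = −[u'(x) v(x)]_0^2/3 + ∫_0^2/3 u'(x) v'(x) dx.
Thus ∫_0^2/3 u'(x) v'(x) dx = ∫_0^2/3 f(x) v(x) dx + [u'(x) v(x)]_0^2/3.
Choose V so that boundary terms are either known or forced to vanish.
u has homogeneous Neumann: u'(0) = u'(2/3) = 0. So [u' v]_0^2/3 = 0·v(2/3) − 0·v(0) = 0 for any v; take V = H^1(0, 2/3).
Weak formulation: find u (satisfying any essential BC) such that ∫_0^2/3 u'(x) v'(x) dx = ∫_0^2/3 f v dx for all v ∈ V (homogeneous Neumann, so boundary terms vanish).
Substituting f(x) = cos(15*π*x/2), the right-hand side is ∫_0^2/3 (cos(15*π*x/2)) v dx.
Compatibility check (pure Neumann): taking v ≡ 1 ∈ V gives 0 = ∫_0^2/3 f dx + (0) − (0), i.e. ∫_0^2/3 f dx must equal u'(0) − u'(2/3) = 0. Indeed ∫_0^2/3 (cos(15*π*x/2)) dx = 0, so the data are compatible. The solution is then unique only up to an additive constant (fix it e.g. by requiring ∫_0^2/3 u dx = 0).
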